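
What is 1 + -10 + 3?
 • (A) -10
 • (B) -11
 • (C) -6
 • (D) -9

First: 1 + -10 = -9
Then: -9 + 3 = -6
C) -6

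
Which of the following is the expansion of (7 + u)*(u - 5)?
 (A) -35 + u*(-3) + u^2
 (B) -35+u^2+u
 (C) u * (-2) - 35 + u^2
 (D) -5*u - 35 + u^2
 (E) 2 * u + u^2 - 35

Expanding (7 + u)*(u - 5):
= 2 * u + u^2 - 35
E) 2 * u + u^2 - 35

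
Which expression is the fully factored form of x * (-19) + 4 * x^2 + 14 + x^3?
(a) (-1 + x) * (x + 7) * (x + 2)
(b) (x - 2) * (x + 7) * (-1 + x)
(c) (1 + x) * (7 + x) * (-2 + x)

We need to factor x * (-19) + 4 * x^2 + 14 + x^3.
The factored form is (x - 2) * (x + 7) * (-1 + x).
b) (x - 2) * (x + 7) * (-1 + x)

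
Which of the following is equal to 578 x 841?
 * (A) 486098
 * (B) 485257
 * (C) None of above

578 * 841 = 486098
A) 486098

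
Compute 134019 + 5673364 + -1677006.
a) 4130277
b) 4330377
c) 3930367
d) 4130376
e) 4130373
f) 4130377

First: 134019 + 5673364 = 5807383
Then: 5807383 + -1677006 = 4130377
f) 4130377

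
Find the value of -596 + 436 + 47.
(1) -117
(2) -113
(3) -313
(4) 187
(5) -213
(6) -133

First: -596 + 436 = -160
Then: -160 + 47 = -113
2) -113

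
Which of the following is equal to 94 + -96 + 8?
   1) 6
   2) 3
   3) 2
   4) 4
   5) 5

First: 94 + -96 = -2
Then: -2 + 8 = 6
1) 6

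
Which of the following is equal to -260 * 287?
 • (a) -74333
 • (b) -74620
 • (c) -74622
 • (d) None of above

-260 * 287 = -74620
b) -74620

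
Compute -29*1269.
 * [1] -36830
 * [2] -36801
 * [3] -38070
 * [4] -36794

-29 * 1269 = -36801
2) -36801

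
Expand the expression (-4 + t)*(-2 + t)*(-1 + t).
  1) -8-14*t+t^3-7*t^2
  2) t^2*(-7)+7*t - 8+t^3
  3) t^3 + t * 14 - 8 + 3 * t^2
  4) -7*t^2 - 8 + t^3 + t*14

Expanding (-4 + t)*(-2 + t)*(-1 + t):
= -7*t^2 - 8 + t^3 + t*14
4) -7*t^2 - 8 + t^3 + t*14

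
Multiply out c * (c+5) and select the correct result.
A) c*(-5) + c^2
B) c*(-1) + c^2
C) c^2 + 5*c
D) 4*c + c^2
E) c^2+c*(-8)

Expanding c * (c+5):
= c^2 + 5*c
C) c^2 + 5*c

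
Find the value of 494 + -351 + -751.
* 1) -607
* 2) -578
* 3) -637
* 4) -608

First: 494 + -351 = 143
Then: 143 + -751 = -608
4) -608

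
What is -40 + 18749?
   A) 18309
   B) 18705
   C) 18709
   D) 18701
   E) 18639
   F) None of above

-40 + 18749 = 18709
C) 18709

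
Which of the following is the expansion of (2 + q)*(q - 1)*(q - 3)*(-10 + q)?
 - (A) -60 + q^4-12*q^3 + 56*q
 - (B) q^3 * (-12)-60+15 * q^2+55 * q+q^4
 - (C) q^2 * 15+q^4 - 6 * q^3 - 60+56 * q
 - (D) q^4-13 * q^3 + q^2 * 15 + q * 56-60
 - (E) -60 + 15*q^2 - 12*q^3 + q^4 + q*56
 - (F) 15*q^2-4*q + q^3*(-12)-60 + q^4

Expanding (2 + q)*(q - 1)*(q - 3)*(-10 + q):
= -60 + 15*q^2 - 12*q^3 + q^4 + q*56
E) -60 + 15*q^2 - 12*q^3 + q^4 + q*56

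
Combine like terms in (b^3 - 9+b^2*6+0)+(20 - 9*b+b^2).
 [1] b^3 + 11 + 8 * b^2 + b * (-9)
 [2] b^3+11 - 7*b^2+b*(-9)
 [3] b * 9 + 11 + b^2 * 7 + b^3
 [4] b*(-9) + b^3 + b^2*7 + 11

Adding the polynomials and combining like terms:
(b^3 - 9 + b^2*6 + 0) + (20 - 9*b + b^2)
= b*(-9) + b^3 + b^2*7 + 11
4) b*(-9) + b^3 + b^2*7 + 11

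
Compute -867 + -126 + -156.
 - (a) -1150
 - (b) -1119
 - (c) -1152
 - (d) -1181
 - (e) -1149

First: -867 + -126 = -993
Then: -993 + -156 = -1149
e) -1149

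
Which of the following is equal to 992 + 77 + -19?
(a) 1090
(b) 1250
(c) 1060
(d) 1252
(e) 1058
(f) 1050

First: 992 + 77 = 1069
Then: 1069 + -19 = 1050
f) 1050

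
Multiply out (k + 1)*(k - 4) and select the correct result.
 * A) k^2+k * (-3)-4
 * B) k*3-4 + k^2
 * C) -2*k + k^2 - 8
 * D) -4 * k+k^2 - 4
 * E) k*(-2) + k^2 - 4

Expanding (k + 1)*(k - 4):
= k^2+k * (-3)-4
A) k^2+k * (-3)-4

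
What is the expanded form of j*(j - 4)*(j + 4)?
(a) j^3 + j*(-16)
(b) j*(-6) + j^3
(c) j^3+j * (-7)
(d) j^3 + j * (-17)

Expanding j*(j - 4)*(j + 4):
= j^3 + j*(-16)
a) j^3 + j*(-16)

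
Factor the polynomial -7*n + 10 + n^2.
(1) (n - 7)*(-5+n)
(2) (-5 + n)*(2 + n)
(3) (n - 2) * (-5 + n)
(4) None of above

We need to factor -7*n + 10 + n^2.
The factored form is (n - 2) * (-5 + n).
3) (n - 2) * (-5 + n)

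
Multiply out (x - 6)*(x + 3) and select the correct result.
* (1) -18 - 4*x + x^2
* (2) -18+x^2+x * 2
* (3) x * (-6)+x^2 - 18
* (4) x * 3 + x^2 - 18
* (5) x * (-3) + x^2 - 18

Expanding (x - 6)*(x + 3):
= x * (-3) + x^2 - 18
5) x * (-3) + x^2 - 18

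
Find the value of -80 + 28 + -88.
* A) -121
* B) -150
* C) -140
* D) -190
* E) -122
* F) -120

First: -80 + 28 = -52
Then: -52 + -88 = -140
C) -140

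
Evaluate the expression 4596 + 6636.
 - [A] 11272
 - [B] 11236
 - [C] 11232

4596 + 6636 = 11232
C) 11232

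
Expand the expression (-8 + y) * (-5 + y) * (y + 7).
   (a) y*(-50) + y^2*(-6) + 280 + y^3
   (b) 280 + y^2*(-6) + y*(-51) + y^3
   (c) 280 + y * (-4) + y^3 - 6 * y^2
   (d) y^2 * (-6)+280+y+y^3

Expanding (-8 + y) * (-5 + y) * (y + 7):
= 280 + y^2*(-6) + y*(-51) + y^3
b) 280 + y^2*(-6) + y*(-51) + y^3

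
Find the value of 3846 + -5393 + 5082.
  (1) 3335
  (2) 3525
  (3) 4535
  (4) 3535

First: 3846 + -5393 = -1547
Then: -1547 + 5082 = 3535
4) 3535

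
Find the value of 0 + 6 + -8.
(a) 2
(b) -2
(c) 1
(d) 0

First: 0 + 6 = 6
Then: 6 + -8 = -2
b) -2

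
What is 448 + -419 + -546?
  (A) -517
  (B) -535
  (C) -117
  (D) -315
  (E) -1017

First: 448 + -419 = 29
Then: 29 + -546 = -517
A) -517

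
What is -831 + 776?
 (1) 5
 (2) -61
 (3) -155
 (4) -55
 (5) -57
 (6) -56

-831 + 776 = -55
4) -55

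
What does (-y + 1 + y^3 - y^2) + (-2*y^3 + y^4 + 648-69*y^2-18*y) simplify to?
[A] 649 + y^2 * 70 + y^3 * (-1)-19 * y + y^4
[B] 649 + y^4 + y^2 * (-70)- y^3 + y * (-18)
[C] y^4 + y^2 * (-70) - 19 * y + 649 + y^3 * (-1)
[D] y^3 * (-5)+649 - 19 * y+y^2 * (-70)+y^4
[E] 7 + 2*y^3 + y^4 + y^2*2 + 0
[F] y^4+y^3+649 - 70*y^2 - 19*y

Adding the polynomials and combining like terms:
(-y + 1 + y^3 - y^2) + (-2*y^3 + y^4 + 648 - 69*y^2 - 18*y)
= y^4 + y^2 * (-70) - 19 * y + 649 + y^3 * (-1)
C) y^4 + y^2 * (-70) - 19 * y + 649 + y^3 * (-1)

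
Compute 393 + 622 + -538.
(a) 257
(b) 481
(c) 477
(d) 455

First: 393 + 622 = 1015
Then: 1015 + -538 = 477
c) 477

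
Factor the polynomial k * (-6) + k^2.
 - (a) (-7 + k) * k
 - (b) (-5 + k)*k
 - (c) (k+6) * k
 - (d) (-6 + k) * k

We need to factor k * (-6) + k^2.
The factored form is (-6 + k) * k.
d) (-6 + k) * k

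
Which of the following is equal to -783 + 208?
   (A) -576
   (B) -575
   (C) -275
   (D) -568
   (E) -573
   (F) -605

-783 + 208 = -575
B) -575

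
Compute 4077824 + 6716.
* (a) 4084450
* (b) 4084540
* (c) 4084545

4077824 + 6716 = 4084540
b) 4084540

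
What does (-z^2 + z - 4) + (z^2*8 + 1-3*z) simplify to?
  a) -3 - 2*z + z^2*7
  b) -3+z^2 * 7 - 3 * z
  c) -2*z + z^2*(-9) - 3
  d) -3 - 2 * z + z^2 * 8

Adding the polynomials and combining like terms:
(-z^2 + z - 4) + (z^2*8 + 1 - 3*z)
= -3 - 2*z + z^2*7
a) -3 - 2*z + z^2*7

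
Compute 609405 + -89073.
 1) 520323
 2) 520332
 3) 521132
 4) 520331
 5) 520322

609405 + -89073 = 520332
2) 520332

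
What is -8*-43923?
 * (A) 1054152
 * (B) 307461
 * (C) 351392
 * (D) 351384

-8 * -43923 = 351384
D) 351384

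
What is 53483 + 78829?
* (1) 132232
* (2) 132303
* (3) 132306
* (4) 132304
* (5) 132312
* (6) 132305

53483 + 78829 = 132312
5) 132312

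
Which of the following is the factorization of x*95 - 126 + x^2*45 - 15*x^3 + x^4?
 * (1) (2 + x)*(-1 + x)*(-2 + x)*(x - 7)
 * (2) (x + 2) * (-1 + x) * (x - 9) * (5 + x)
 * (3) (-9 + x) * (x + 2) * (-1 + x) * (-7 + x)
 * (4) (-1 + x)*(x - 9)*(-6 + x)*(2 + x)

We need to factor x*95 - 126 + x^2*45 - 15*x^3 + x^4.
The factored form is (-9 + x) * (x + 2) * (-1 + x) * (-7 + x).
3) (-9 + x) * (x + 2) * (-1 + x) * (-7 + x)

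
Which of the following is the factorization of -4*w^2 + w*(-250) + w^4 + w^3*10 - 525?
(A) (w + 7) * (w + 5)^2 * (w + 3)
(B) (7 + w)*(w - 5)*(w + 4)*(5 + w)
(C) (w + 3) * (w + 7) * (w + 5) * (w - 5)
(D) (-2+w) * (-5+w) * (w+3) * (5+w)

We need to factor -4*w^2 + w*(-250) + w^4 + w^3*10 - 525.
The factored form is (w + 3) * (w + 7) * (w + 5) * (w - 5).
C) (w + 3) * (w + 7) * (w + 5) * (w - 5)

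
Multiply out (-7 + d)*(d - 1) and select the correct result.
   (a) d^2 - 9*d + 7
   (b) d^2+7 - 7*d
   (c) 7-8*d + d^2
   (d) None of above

Expanding (-7 + d)*(d - 1):
= 7-8*d + d^2
c) 7-8*d + d^2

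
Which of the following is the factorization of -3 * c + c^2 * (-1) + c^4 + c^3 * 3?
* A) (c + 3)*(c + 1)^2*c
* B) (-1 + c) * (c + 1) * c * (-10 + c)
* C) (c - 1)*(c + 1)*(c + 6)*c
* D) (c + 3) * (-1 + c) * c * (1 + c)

We need to factor -3 * c + c^2 * (-1) + c^4 + c^3 * 3.
The factored form is (c + 3) * (-1 + c) * c * (1 + c).
D) (c + 3) * (-1 + c) * c * (1 + c)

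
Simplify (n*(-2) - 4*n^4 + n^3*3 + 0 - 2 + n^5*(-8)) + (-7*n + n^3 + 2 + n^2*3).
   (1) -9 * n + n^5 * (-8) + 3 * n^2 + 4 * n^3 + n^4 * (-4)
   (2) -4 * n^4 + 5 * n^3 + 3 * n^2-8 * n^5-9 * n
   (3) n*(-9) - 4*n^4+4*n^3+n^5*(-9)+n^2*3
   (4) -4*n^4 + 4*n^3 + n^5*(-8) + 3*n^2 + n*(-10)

Adding the polynomials and combining like terms:
(n*(-2) - 4*n^4 + n^3*3 + 0 - 2 + n^5*(-8)) + (-7*n + n^3 + 2 + n^2*3)
= -9 * n + n^5 * (-8) + 3 * n^2 + 4 * n^3 + n^4 * (-4)
1) -9 * n + n^5 * (-8) + 3 * n^2 + 4 * n^3 + n^4 * (-4)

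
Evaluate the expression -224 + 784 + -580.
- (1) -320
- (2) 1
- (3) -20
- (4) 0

First: -224 + 784 = 560
Then: 560 + -580 = -20
3) -20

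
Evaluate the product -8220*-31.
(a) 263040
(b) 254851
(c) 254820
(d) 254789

-8220 * -31 = 254820
c) 254820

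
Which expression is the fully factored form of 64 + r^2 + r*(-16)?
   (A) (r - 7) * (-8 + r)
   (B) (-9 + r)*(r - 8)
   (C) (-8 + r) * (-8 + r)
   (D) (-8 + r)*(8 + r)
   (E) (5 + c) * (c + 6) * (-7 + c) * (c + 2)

We need to factor 64 + r^2 + r*(-16).
The factored form is (-8 + r) * (-8 + r).
C) (-8 + r) * (-8 + r)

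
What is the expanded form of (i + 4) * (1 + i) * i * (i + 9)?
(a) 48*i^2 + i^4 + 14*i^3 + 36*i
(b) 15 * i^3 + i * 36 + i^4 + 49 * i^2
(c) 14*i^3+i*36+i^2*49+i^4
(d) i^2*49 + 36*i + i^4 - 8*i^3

Expanding (i + 4) * (1 + i) * i * (i + 9):
= 14*i^3+i*36+i^2*49+i^4
c) 14*i^3+i*36+i^2*49+i^4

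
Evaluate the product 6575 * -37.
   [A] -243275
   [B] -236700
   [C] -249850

6575 * -37 = -243275
A) -243275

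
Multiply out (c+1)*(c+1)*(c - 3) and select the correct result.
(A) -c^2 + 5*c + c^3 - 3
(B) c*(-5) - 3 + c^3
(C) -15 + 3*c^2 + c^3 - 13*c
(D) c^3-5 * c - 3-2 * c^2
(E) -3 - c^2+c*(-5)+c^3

Expanding (c+1)*(c+1)*(c - 3):
= -3 - c^2+c*(-5)+c^3
E) -3 - c^2+c*(-5)+c^3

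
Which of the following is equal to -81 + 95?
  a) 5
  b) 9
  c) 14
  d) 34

-81 + 95 = 14
c) 14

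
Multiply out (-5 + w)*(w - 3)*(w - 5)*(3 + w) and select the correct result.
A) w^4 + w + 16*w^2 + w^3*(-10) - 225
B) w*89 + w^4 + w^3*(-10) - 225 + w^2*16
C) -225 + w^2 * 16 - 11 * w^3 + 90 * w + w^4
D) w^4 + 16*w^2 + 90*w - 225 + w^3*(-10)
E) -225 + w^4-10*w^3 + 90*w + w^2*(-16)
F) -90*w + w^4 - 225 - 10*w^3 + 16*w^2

Expanding (-5 + w)*(w - 3)*(w - 5)*(3 + w):
= w^4 + 16*w^2 + 90*w - 225 + w^3*(-10)
D) w^4 + 16*w^2 + 90*w - 225 + w^3*(-10)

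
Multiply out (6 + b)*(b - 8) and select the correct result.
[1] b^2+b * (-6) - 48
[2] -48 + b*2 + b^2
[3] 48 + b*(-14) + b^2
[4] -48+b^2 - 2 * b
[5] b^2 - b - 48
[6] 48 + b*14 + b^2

Expanding (6 + b)*(b - 8):
= -48+b^2 - 2 * b
4) -48+b^2 - 2 * b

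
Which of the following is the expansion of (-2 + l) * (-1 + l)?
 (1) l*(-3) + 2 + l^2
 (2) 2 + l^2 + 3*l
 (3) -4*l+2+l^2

Expanding (-2 + l) * (-1 + l):
= l*(-3) + 2 + l^2
1) l*(-3) + 2 + l^2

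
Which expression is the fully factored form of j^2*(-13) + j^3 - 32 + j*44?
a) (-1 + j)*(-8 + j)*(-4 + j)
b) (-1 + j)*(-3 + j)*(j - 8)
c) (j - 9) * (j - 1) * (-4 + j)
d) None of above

We need to factor j^2*(-13) + j^3 - 32 + j*44.
The factored form is (-1 + j)*(-8 + j)*(-4 + j).
a) (-1 + j)*(-8 + j)*(-4 + j)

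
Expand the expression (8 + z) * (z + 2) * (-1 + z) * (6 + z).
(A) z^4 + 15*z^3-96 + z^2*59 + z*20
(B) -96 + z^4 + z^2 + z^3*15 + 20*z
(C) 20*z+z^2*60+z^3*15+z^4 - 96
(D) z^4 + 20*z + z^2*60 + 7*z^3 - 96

Expanding (8 + z) * (z + 2) * (-1 + z) * (6 + z):
= 20*z+z^2*60+z^3*15+z^4 - 96
C) 20*z+z^2*60+z^3*15+z^4 - 96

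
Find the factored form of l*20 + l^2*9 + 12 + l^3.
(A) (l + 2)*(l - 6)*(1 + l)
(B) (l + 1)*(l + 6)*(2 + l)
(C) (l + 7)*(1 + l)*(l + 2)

We need to factor l*20 + l^2*9 + 12 + l^3.
The factored form is (l + 1)*(l + 6)*(2 + l).
B) (l + 1)*(l + 6)*(2 + l)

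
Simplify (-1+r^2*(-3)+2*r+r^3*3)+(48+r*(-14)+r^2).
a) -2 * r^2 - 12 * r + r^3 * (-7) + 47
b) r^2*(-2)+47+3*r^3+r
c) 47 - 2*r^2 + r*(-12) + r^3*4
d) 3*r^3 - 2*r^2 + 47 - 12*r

Adding the polynomials and combining like terms:
(-1 + r^2*(-3) + 2*r + r^3*3) + (48 + r*(-14) + r^2)
= 3*r^3 - 2*r^2 + 47 - 12*r
d) 3*r^3 - 2*r^2 + 47 - 12*r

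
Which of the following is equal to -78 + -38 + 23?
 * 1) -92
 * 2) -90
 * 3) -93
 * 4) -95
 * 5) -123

First: -78 + -38 = -116
Then: -116 + 23 = -93
3) -93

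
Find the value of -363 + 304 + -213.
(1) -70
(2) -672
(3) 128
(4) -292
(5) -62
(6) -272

First: -363 + 304 = -59
Then: -59 + -213 = -272
6) -272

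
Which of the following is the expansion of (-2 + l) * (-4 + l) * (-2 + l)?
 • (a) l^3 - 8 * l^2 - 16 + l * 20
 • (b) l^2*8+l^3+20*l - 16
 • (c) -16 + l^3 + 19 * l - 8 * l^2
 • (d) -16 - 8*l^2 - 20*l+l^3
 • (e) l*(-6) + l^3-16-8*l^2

Expanding (-2 + l) * (-4 + l) * (-2 + l):
= l^3 - 8 * l^2 - 16 + l * 20
a) l^3 - 8 * l^2 - 16 + l * 20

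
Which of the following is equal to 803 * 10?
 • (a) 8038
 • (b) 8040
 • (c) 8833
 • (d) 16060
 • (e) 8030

803 * 10 = 8030
e) 8030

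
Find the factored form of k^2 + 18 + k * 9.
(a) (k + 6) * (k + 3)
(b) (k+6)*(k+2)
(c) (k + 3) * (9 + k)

We need to factor k^2 + 18 + k * 9.
The factored form is (k + 6) * (k + 3).
a) (k + 6) * (k + 3)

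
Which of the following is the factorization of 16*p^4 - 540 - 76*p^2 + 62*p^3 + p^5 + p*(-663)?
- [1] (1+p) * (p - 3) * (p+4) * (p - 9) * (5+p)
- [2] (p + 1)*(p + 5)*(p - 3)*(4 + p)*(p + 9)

We need to factor 16*p^4 - 540 - 76*p^2 + 62*p^3 + p^5 + p*(-663).
The factored form is (p + 1)*(p + 5)*(p - 3)*(4 + p)*(p + 9).
2) (p + 1)*(p + 5)*(p - 3)*(4 + p)*(p + 9)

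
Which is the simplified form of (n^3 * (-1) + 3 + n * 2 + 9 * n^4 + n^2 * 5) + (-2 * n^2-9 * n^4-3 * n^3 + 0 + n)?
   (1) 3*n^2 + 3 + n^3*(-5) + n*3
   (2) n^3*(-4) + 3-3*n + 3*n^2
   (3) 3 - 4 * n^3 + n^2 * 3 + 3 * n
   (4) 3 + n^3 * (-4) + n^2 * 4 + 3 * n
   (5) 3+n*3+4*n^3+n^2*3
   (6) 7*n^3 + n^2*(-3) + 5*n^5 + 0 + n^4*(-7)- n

Adding the polynomials and combining like terms:
(n^3*(-1) + 3 + n*2 + 9*n^4 + n^2*5) + (-2*n^2 - 9*n^4 - 3*n^3 + 0 + n)
= 3 - 4 * n^3 + n^2 * 3 + 3 * n
3) 3 - 4 * n^3 + n^2 * 3 + 3 * n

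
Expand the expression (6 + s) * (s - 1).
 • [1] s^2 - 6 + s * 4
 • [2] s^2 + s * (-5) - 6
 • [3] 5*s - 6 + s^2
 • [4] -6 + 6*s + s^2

Expanding (6 + s) * (s - 1):
= 5*s - 6 + s^2
3) 5*s - 6 + s^2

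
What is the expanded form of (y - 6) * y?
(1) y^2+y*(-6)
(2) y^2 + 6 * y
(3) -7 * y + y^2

Expanding (y - 6) * y:
= y^2+y*(-6)
1) y^2+y*(-6)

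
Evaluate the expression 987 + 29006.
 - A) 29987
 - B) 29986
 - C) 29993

987 + 29006 = 29993
C) 29993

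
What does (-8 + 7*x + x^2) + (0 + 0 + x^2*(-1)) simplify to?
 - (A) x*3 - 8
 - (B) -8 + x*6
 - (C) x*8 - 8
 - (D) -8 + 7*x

Adding the polynomials and combining like terms:
(-8 + 7*x + x^2) + (0 + 0 + x^2*(-1))
= -8 + 7*x
D) -8 + 7*x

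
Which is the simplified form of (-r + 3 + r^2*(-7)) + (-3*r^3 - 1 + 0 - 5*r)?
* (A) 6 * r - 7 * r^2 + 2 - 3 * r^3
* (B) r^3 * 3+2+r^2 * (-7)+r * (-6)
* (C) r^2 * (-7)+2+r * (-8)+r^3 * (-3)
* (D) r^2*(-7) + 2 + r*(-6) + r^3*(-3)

Adding the polynomials and combining like terms:
(-r + 3 + r^2*(-7)) + (-3*r^3 - 1 + 0 - 5*r)
= r^2*(-7) + 2 + r*(-6) + r^3*(-3)
D) r^2*(-7) + 2 + r*(-6) + r^3*(-3)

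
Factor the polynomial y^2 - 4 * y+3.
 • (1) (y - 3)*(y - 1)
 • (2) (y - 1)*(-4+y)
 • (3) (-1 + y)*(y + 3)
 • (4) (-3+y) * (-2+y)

We need to factor y^2 - 4 * y+3.
The factored form is (y - 3)*(y - 1).
1) (y - 3)*(y - 1)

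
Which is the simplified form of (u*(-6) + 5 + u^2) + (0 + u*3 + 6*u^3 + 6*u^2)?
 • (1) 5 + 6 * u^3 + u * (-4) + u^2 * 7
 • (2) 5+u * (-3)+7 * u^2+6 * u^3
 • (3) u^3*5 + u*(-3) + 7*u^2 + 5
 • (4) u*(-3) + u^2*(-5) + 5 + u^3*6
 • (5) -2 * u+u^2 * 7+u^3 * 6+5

Adding the polynomials and combining like terms:
(u*(-6) + 5 + u^2) + (0 + u*3 + 6*u^3 + 6*u^2)
= 5+u * (-3)+7 * u^2+6 * u^3
2) 5+u * (-3)+7 * u^2+6 * u^3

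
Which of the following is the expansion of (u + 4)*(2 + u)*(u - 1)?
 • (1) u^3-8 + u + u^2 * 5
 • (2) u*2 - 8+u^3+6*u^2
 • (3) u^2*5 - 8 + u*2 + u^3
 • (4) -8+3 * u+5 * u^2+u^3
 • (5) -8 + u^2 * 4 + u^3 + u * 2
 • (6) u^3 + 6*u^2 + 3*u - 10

Expanding (u + 4)*(2 + u)*(u - 1):
= u^2*5 - 8 + u*2 + u^3
3) u^2*5 - 8 + u*2 + u^3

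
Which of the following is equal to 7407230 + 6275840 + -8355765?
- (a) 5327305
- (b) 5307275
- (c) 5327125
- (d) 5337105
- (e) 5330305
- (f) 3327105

First: 7407230 + 6275840 = 13683070
Then: 13683070 + -8355765 = 5327305
a) 5327305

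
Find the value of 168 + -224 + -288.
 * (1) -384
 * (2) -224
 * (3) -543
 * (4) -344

First: 168 + -224 = -56
Then: -56 + -288 = -344
4) -344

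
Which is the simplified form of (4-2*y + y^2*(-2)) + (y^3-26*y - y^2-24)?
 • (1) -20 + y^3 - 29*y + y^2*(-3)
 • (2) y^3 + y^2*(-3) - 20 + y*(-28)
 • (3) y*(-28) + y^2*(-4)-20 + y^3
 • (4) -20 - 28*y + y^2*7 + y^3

Adding the polynomials and combining like terms:
(4 - 2*y + y^2*(-2)) + (y^3 - 26*y - y^2 - 24)
= y^3 + y^2*(-3) - 20 + y*(-28)
2) y^3 + y^2*(-3) - 20 + y*(-28)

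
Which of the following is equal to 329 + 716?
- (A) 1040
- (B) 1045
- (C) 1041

329 + 716 = 1045
B) 1045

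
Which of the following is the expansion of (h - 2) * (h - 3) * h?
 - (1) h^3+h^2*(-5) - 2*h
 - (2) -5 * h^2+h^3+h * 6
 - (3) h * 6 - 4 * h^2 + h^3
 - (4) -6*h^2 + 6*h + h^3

Expanding (h - 2) * (h - 3) * h:
= -5 * h^2+h^3+h * 6
2) -5 * h^2+h^3+h * 6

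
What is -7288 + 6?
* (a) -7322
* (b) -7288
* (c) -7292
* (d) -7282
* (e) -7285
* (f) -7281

-7288 + 6 = -7282
d) -7282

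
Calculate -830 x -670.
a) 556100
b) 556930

-830 * -670 = 556100
a) 556100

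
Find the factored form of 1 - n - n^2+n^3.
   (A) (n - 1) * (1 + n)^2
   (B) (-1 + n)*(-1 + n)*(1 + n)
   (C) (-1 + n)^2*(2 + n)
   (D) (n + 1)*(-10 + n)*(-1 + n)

We need to factor 1 - n - n^2+n^3.
The factored form is (-1 + n)*(-1 + n)*(1 + n).
B) (-1 + n)*(-1 + n)*(1 + n)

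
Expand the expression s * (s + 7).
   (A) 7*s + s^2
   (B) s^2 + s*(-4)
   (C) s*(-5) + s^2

Expanding s * (s + 7):
= 7*s + s^2
A) 7*s + s^2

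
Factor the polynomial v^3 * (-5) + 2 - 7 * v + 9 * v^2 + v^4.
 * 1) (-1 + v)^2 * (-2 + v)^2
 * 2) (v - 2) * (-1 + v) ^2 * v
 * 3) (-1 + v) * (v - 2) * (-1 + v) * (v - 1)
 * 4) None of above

We need to factor v^3 * (-5) + 2 - 7 * v + 9 * v^2 + v^4.
The factored form is (-1 + v) * (v - 2) * (-1 + v) * (v - 1).
3) (-1 + v) * (v - 2) * (-1 + v) * (v - 1)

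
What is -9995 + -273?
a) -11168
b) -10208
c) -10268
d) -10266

-9995 + -273 = -10268
c) -10268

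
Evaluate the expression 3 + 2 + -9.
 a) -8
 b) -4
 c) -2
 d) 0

First: 3 + 2 = 5
Then: 5 + -9 = -4
b) -4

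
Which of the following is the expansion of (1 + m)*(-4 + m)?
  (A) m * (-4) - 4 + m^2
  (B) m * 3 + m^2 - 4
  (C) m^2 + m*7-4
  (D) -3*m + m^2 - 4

Expanding (1 + m)*(-4 + m):
= -3*m + m^2 - 4
D) -3*m + m^2 - 4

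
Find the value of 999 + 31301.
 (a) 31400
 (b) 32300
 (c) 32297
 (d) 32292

999 + 31301 = 32300
b) 32300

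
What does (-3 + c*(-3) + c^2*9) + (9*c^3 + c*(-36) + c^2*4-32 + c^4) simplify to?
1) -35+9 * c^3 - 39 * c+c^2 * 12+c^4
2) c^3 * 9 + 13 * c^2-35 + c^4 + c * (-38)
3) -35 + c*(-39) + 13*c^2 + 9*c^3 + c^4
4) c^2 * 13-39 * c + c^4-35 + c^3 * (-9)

Adding the polynomials and combining like terms:
(-3 + c*(-3) + c^2*9) + (9*c^3 + c*(-36) + c^2*4 - 32 + c^4)
= -35 + c*(-39) + 13*c^2 + 9*c^3 + c^4
3) -35 + c*(-39) + 13*c^2 + 9*c^3 + c^4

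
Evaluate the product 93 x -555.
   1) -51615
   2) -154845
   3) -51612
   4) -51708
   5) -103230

93 * -555 = -51615
1) -51615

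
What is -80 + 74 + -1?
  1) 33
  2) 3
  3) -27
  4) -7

First: -80 + 74 = -6
Then: -6 + -1 = -7
4) -7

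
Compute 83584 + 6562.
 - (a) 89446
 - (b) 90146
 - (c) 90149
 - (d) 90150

83584 + 6562 = 90146
b) 90146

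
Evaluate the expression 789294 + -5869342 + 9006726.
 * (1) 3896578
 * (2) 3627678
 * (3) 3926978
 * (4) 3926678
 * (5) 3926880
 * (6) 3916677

First: 789294 + -5869342 = -5080048
Then: -5080048 + 9006726 = 3926678
4) 3926678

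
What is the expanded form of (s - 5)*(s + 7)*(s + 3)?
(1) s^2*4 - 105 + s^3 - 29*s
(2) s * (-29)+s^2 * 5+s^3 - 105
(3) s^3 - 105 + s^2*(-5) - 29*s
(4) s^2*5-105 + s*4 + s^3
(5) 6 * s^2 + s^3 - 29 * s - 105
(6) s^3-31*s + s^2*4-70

Expanding (s - 5)*(s + 7)*(s + 3):
= s * (-29)+s^2 * 5+s^3 - 105
2) s * (-29)+s^2 * 5+s^3 - 105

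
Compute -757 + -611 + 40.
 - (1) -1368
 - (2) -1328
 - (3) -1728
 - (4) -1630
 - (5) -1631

First: -757 + -611 = -1368
Then: -1368 + 40 = -1328
2) -1328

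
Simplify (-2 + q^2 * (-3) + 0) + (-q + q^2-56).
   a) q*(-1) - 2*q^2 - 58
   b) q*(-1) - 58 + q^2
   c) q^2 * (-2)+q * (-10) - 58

Adding the polynomials and combining like terms:
(-2 + q^2*(-3) + 0) + (-q + q^2 - 56)
= q*(-1) - 2*q^2 - 58
a) q*(-1) - 2*q^2 - 58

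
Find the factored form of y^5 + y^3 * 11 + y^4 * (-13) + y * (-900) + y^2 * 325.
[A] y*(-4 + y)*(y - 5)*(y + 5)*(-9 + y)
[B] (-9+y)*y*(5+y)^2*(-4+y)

We need to factor y^5 + y^3 * 11 + y^4 * (-13) + y * (-900) + y^2 * 325.
The factored form is y*(-4 + y)*(y - 5)*(y + 5)*(-9 + y).
A) y*(-4 + y)*(y - 5)*(y + 5)*(-9 + y)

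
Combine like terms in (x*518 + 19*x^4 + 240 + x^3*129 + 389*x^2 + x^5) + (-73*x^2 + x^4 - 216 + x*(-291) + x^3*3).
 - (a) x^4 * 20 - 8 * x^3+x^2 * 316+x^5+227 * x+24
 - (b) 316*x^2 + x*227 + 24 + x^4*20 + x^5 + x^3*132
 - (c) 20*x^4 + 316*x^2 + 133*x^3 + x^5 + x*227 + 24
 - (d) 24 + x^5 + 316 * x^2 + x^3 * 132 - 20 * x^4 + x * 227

Adding the polynomials and combining like terms:
(x*518 + 19*x^4 + 240 + x^3*129 + 389*x^2 + x^5) + (-73*x^2 + x^4 - 216 + x*(-291) + x^3*3)
= 316*x^2 + x*227 + 24 + x^4*20 + x^5 + x^3*132
b) 316*x^2 + x*227 + 24 + x^4*20 + x^5 + x^3*132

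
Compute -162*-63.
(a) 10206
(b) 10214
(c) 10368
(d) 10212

-162 * -63 = 10206
a) 10206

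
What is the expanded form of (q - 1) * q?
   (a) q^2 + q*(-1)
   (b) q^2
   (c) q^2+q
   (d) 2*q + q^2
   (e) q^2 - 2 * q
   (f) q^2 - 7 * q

Expanding (q - 1) * q:
= q^2 + q*(-1)
a) q^2 + q*(-1)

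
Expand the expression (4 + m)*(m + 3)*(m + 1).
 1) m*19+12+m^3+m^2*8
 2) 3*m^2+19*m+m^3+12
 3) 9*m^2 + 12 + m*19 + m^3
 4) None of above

Expanding (4 + m)*(m + 3)*(m + 1):
= m*19+12+m^3+m^2*8
1) m*19+12+m^3+m^2*8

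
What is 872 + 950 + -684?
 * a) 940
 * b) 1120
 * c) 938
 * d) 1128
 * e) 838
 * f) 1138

First: 872 + 950 = 1822
Then: 1822 + -684 = 1138
f) 1138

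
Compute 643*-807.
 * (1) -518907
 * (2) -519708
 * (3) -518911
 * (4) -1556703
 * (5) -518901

643 * -807 = -518901
5) -518901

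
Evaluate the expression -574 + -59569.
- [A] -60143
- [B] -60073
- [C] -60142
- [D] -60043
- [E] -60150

-574 + -59569 = -60143
A) -60143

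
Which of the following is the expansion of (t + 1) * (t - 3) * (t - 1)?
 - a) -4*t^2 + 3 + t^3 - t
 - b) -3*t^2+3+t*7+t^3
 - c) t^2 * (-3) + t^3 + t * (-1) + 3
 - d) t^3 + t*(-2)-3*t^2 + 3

Expanding (t + 1) * (t - 3) * (t - 1):
= t^2 * (-3) + t^3 + t * (-1) + 3
c) t^2 * (-3) + t^3 + t * (-1) + 3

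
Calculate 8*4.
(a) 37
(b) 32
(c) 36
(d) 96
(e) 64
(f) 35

8 * 4 = 32
b) 32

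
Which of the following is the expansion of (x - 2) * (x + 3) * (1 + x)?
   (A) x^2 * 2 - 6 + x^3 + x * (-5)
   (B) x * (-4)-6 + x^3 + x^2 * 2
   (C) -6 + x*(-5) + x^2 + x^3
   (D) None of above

Expanding (x - 2) * (x + 3) * (1 + x):
= x^2 * 2 - 6 + x^3 + x * (-5)
A) x^2 * 2 - 6 + x^3 + x * (-5)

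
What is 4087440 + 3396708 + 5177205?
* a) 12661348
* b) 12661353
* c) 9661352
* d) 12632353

First: 4087440 + 3396708 = 7484148
Then: 7484148 + 5177205 = 12661353
b) 12661353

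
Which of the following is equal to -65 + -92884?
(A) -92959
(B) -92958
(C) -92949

-65 + -92884 = -92949
C) -92949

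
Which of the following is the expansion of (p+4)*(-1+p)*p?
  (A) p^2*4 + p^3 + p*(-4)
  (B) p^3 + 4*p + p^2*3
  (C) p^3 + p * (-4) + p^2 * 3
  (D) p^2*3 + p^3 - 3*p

Expanding (p+4)*(-1+p)*p:
= p^3 + p * (-4) + p^2 * 3
C) p^3 + p * (-4) + p^2 * 3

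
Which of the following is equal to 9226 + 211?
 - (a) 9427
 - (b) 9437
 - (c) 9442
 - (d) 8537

9226 + 211 = 9437
b) 9437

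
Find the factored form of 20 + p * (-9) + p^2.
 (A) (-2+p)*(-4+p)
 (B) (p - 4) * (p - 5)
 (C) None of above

We need to factor 20 + p * (-9) + p^2.
The factored form is (p - 4) * (p - 5).
B) (p - 4) * (p - 5)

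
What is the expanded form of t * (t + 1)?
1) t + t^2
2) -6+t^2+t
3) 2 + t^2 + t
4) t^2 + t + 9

Expanding t * (t + 1):
= t + t^2
1) t + t^2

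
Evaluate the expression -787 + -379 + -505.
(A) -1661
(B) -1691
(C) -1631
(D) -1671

First: -787 + -379 = -1166
Then: -1166 + -505 = -1671
D) -1671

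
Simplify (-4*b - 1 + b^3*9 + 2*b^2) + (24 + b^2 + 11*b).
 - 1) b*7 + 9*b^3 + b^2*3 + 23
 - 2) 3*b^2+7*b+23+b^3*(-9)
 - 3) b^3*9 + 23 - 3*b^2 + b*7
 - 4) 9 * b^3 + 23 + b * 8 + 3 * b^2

Adding the polynomials and combining like terms:
(-4*b - 1 + b^3*9 + 2*b^2) + (24 + b^2 + 11*b)
= b*7 + 9*b^3 + b^2*3 + 23
1) b*7 + 9*b^3 + b^2*3 + 23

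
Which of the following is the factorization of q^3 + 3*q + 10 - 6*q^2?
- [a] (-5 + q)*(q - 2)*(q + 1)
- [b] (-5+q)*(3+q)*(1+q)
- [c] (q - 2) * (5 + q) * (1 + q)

We need to factor q^3 + 3*q + 10 - 6*q^2.
The factored form is (-5 + q)*(q - 2)*(q + 1).
a) (-5 + q)*(q - 2)*(q + 1)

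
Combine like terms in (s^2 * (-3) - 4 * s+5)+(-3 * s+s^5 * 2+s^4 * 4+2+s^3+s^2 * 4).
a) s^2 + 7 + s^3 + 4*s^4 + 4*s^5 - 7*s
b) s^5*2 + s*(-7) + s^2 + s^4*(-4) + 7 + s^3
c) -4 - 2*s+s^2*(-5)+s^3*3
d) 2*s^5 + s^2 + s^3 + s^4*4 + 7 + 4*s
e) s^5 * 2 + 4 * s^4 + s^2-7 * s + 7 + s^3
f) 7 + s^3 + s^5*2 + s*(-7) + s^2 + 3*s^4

Adding the polynomials and combining like terms:
(s^2*(-3) - 4*s + 5) + (-3*s + s^5*2 + s^4*4 + 2 + s^3 + s^2*4)
= s^5 * 2 + 4 * s^4 + s^2-7 * s + 7 + s^3
e) s^5 * 2 + 4 * s^4 + s^2-7 * s + 7 + s^3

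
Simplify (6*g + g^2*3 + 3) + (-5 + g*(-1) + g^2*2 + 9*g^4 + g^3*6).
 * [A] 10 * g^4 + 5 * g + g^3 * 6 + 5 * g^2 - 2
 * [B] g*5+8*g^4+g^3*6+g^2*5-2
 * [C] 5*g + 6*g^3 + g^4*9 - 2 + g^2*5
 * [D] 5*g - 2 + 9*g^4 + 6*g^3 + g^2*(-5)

Adding the polynomials and combining like terms:
(6*g + g^2*3 + 3) + (-5 + g*(-1) + g^2*2 + 9*g^4 + g^3*6)
= 5*g + 6*g^3 + g^4*9 - 2 + g^2*5
C) 5*g + 6*g^3 + g^4*9 - 2 + g^2*5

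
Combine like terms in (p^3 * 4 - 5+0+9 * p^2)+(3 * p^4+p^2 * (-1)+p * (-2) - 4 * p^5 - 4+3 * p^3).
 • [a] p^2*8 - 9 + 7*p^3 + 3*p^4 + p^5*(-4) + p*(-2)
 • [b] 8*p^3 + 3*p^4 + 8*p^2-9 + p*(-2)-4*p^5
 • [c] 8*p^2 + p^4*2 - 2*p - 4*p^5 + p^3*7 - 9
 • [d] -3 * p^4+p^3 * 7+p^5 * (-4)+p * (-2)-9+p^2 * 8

Adding the polynomials and combining like terms:
(p^3*4 - 5 + 0 + 9*p^2) + (3*p^4 + p^2*(-1) + p*(-2) - 4*p^5 - 4 + 3*p^3)
= p^2*8 - 9 + 7*p^3 + 3*p^4 + p^5*(-4) + p*(-2)
a) p^2*8 - 9 + 7*p^3 + 3*p^4 + p^5*(-4) + p*(-2)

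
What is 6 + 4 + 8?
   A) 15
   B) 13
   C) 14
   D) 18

First: 6 + 4 = 10
Then: 10 + 8 = 18
D) 18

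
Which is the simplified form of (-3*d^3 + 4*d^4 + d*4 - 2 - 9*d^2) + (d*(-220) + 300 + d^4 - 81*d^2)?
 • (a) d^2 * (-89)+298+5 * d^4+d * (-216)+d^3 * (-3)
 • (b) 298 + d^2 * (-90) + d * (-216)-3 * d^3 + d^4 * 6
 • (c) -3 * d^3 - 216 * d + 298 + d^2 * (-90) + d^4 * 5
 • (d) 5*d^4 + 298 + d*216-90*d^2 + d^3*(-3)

Adding the polynomials and combining like terms:
(-3*d^3 + 4*d^4 + d*4 - 2 - 9*d^2) + (d*(-220) + 300 + d^4 - 81*d^2)
= -3 * d^3 - 216 * d + 298 + d^2 * (-90) + d^4 * 5
c) -3 * d^3 - 216 * d + 298 + d^2 * (-90) + d^4 * 5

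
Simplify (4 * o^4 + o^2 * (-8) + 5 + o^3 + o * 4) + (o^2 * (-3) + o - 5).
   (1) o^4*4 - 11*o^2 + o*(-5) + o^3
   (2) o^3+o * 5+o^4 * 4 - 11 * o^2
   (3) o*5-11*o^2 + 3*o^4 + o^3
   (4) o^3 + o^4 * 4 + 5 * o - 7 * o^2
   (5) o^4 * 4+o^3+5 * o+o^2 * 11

Adding the polynomials and combining like terms:
(4*o^4 + o^2*(-8) + 5 + o^3 + o*4) + (o^2*(-3) + o - 5)
= o^3+o * 5+o^4 * 4 - 11 * o^2
2) o^3+o * 5+o^4 * 4 - 11 * o^2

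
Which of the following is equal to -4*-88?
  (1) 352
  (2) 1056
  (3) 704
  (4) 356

-4 * -88 = 352
1) 352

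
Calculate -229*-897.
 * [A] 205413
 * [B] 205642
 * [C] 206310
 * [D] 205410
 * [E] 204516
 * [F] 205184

-229 * -897 = 205413
A) 205413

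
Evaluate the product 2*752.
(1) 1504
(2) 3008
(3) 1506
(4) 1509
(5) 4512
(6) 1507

2 * 752 = 1504
1) 1504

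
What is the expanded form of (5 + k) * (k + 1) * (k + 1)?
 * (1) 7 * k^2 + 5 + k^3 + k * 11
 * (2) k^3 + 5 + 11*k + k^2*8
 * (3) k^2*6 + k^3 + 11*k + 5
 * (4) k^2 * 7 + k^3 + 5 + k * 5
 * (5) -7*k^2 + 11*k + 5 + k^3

Expanding (5 + k) * (k + 1) * (k + 1):
= 7 * k^2 + 5 + k^3 + k * 11
1) 7 * k^2 + 5 + k^3 + k * 11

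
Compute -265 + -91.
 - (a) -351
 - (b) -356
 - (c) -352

-265 + -91 = -356
b) -356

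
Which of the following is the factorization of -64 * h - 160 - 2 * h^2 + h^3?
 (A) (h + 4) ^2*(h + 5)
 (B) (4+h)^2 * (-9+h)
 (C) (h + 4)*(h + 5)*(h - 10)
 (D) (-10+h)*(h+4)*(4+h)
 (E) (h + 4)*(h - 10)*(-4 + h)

We need to factor -64 * h - 160 - 2 * h^2 + h^3.
The factored form is (-10+h)*(h+4)*(4+h).
D) (-10+h)*(h+4)*(4+h)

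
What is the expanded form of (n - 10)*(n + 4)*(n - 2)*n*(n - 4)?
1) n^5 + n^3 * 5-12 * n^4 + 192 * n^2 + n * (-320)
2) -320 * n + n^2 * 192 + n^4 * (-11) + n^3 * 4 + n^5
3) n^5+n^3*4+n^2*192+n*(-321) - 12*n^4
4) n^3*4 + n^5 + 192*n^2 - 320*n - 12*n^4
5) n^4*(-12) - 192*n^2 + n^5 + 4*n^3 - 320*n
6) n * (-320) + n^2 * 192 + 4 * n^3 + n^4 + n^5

Expanding (n - 10)*(n + 4)*(n - 2)*n*(n - 4):
= n^3*4 + n^5 + 192*n^2 - 320*n - 12*n^4
4) n^3*4 + n^5 + 192*n^2 - 320*n - 12*n^4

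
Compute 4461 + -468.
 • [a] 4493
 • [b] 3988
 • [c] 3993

4461 + -468 = 3993
c) 3993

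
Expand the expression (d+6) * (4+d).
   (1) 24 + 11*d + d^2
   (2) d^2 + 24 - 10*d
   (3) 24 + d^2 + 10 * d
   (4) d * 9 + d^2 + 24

Expanding (d+6) * (4+d):
= 24 + d^2 + 10 * d
3) 24 + d^2 + 10 * d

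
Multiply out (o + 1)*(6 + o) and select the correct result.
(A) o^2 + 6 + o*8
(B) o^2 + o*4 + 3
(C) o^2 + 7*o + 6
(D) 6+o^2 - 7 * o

Expanding (o + 1)*(6 + o):
= o^2 + 7*o + 6
C) o^2 + 7*o + 6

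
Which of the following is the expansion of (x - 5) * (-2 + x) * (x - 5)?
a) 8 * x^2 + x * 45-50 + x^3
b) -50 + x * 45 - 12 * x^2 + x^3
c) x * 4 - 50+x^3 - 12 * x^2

Expanding (x - 5) * (-2 + x) * (x - 5):
= -50 + x * 45 - 12 * x^2 + x^3
b) -50 + x * 45 - 12 * x^2 + x^3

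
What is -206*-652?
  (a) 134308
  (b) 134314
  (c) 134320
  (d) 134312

-206 * -652 = 134312
d) 134312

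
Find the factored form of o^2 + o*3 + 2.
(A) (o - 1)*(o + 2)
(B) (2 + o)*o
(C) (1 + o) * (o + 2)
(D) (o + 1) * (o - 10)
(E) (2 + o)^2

We need to factor o^2 + o*3 + 2.
The factored form is (1 + o) * (o + 2).
C) (1 + o) * (o + 2)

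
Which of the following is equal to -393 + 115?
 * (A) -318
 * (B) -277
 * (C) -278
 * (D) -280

-393 + 115 = -278
C) -278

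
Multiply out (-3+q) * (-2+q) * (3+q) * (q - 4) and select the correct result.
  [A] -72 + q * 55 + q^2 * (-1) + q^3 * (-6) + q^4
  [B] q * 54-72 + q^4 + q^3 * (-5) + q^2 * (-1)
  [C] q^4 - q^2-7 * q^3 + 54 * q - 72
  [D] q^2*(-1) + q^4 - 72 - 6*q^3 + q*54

Expanding (-3+q) * (-2+q) * (3+q) * (q - 4):
= q^2*(-1) + q^4 - 72 - 6*q^3 + q*54
D) q^2*(-1) + q^4 - 72 - 6*q^3 + q*54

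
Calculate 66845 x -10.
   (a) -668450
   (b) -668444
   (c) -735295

66845 * -10 = -668450
a) -668450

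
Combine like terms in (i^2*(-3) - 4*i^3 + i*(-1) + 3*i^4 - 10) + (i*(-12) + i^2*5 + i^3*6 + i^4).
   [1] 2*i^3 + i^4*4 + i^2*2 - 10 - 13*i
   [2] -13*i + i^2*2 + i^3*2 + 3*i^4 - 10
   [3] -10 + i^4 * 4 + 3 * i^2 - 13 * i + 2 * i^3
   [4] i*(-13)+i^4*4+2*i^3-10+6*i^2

Adding the polynomials and combining like terms:
(i^2*(-3) - 4*i^3 + i*(-1) + 3*i^4 - 10) + (i*(-12) + i^2*5 + i^3*6 + i^4)
= 2*i^3 + i^4*4 + i^2*2 - 10 - 13*i
1) 2*i^3 + i^4*4 + i^2*2 - 10 - 13*i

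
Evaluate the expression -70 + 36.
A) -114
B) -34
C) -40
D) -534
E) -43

-70 + 36 = -34
B) -34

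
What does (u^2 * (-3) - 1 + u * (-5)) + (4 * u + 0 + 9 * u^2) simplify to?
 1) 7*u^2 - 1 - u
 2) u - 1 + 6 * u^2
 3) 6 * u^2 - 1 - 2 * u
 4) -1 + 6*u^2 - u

Adding the polynomials and combining like terms:
(u^2*(-3) - 1 + u*(-5)) + (4*u + 0 + 9*u^2)
= -1 + 6*u^2 - u
4) -1 + 6*u^2 - u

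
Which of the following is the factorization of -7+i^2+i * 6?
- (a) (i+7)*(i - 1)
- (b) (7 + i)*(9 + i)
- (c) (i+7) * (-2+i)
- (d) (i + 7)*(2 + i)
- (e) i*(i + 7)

We need to factor -7+i^2+i * 6.
The factored form is (i+7)*(i - 1).
a) (i+7)*(i - 1)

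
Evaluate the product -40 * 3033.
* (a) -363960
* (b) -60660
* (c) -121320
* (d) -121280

-40 * 3033 = -121320
c) -121320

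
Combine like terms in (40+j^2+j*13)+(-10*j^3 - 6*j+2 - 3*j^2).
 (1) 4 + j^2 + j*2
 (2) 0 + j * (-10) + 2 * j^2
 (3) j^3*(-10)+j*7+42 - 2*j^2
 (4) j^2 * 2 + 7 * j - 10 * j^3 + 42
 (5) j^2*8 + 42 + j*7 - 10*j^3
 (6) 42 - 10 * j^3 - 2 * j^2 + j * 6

Adding the polynomials and combining like terms:
(40 + j^2 + j*13) + (-10*j^3 - 6*j + 2 - 3*j^2)
= j^3*(-10)+j*7+42 - 2*j^2
3) j^3*(-10)+j*7+42 - 2*j^2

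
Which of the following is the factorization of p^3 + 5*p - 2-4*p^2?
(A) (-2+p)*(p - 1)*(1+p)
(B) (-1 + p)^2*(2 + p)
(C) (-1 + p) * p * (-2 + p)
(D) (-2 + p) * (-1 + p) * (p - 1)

We need to factor p^3 + 5*p - 2-4*p^2.
The factored form is (-2 + p) * (-1 + p) * (p - 1).
D) (-2 + p) * (-1 + p) * (p - 1)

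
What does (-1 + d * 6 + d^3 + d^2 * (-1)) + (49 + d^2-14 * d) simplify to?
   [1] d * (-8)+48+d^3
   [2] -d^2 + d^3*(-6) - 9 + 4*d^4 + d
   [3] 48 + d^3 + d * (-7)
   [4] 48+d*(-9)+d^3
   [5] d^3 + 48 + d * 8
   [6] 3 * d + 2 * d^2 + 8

Adding the polynomials and combining like terms:
(-1 + d*6 + d^3 + d^2*(-1)) + (49 + d^2 - 14*d)
= d * (-8)+48+d^3
1) d * (-8)+48+d^3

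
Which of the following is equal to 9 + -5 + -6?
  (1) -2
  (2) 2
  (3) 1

First: 9 + -5 = 4
Then: 4 + -6 = -2
1) -2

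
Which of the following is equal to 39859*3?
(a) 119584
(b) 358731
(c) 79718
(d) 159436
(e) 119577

39859 * 3 = 119577
e) 119577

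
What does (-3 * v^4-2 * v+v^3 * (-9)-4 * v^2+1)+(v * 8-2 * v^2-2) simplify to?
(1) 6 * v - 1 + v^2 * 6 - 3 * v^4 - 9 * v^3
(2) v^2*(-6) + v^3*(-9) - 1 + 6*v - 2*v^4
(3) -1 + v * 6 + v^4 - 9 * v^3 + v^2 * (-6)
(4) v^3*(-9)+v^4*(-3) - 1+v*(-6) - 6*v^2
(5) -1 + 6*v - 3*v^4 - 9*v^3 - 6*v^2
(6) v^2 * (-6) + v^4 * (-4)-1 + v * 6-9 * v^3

Adding the polynomials and combining like terms:
(-3*v^4 - 2*v + v^3*(-9) - 4*v^2 + 1) + (v*8 - 2*v^2 - 2)
= -1 + 6*v - 3*v^4 - 9*v^3 - 6*v^2
5) -1 + 6*v - 3*v^4 - 9*v^3 - 6*v^2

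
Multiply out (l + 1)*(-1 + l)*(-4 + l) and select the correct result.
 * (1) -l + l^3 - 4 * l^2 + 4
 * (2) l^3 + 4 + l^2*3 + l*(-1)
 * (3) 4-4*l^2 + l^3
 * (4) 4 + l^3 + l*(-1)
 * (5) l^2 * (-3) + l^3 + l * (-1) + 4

Expanding (l + 1)*(-1 + l)*(-4 + l):
= -l + l^3 - 4 * l^2 + 4
1) -l + l^3 - 4 * l^2 + 4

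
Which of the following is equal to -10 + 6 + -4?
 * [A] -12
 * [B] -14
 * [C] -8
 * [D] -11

First: -10 + 6 = -4
Then: -4 + -4 = -8
C) -8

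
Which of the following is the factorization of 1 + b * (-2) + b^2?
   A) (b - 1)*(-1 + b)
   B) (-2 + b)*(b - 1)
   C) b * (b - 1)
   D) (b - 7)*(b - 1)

We need to factor 1 + b * (-2) + b^2.
The factored form is (b - 1)*(-1 + b).
A) (b - 1)*(-1 + b)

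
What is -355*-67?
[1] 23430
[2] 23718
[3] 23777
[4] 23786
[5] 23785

-355 * -67 = 23785
5) 23785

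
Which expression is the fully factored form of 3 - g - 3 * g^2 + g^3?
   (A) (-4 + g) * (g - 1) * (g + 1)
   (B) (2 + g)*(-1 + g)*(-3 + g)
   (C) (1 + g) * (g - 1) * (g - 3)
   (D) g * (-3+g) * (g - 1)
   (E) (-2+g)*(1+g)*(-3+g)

We need to factor 3 - g - 3 * g^2 + g^3.
The factored form is (1 + g) * (g - 1) * (g - 3).
C) (1 + g) * (g - 1) * (g - 3)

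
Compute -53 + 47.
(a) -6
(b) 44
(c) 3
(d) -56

-53 + 47 = -6
a) -6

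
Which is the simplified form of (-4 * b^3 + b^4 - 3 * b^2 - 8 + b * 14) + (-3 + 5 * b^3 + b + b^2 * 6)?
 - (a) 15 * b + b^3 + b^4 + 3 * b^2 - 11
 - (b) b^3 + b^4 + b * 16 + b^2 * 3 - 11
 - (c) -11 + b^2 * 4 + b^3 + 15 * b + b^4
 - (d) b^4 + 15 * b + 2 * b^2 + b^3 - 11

Adding the polynomials and combining like terms:
(-4*b^3 + b^4 - 3*b^2 - 8 + b*14) + (-3 + 5*b^3 + b + b^2*6)
= 15 * b + b^3 + b^4 + 3 * b^2 - 11
a) 15 * b + b^3 + b^4 + 3 * b^2 - 11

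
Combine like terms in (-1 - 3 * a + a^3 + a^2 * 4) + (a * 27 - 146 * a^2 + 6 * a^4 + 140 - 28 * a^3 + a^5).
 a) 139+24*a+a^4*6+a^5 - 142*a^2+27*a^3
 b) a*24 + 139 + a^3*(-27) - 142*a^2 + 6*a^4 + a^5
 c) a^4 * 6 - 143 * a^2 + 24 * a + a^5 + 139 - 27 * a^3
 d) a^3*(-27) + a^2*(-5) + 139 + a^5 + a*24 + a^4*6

Adding the polynomials and combining like terms:
(-1 - 3*a + a^3 + a^2*4) + (a*27 - 146*a^2 + 6*a^4 + 140 - 28*a^3 + a^5)
= a*24 + 139 + a^3*(-27) - 142*a^2 + 6*a^4 + a^5
b) a*24 + 139 + a^3*(-27) - 142*a^2 + 6*a^4 + a^5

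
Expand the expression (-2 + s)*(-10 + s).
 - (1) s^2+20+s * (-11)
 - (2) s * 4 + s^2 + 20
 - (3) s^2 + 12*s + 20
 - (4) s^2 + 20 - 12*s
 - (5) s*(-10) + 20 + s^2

Expanding (-2 + s)*(-10 + s):
= s^2 + 20 - 12*s
4) s^2 + 20 - 12*s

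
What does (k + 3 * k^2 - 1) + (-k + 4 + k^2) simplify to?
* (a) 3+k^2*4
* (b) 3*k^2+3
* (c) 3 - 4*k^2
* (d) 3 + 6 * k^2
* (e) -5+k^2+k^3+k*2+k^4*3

Adding the polynomials and combining like terms:
(k + 3*k^2 - 1) + (-k + 4 + k^2)
= 3+k^2*4
a) 3+k^2*4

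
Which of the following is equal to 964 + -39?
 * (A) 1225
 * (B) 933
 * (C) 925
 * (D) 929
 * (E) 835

964 + -39 = 925
C) 925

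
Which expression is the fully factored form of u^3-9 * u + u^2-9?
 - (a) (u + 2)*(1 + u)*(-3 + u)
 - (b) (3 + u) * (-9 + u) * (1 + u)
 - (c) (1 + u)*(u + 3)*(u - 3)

We need to factor u^3-9 * u + u^2-9.
The factored form is (1 + u)*(u + 3)*(u - 3).
c) (1 + u)*(u + 3)*(u - 3)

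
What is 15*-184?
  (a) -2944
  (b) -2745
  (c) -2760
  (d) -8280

15 * -184 = -2760
c) -2760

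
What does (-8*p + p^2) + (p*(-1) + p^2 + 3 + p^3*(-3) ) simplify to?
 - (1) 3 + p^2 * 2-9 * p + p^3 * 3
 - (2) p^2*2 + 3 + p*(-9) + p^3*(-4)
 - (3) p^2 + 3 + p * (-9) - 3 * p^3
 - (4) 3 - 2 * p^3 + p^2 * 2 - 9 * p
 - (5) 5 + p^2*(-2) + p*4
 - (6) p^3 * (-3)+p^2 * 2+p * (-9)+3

Adding the polynomials and combining like terms:
(-8*p + p^2) + (p*(-1) + p^2 + 3 + p^3*(-3))
= p^3 * (-3)+p^2 * 2+p * (-9)+3
6) p^3 * (-3)+p^2 * 2+p * (-9)+3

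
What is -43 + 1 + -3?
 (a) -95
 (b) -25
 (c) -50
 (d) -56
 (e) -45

First: -43 + 1 = -42
Then: -42 + -3 = -45
e) -45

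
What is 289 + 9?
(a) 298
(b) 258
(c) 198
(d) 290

289 + 9 = 298
a) 298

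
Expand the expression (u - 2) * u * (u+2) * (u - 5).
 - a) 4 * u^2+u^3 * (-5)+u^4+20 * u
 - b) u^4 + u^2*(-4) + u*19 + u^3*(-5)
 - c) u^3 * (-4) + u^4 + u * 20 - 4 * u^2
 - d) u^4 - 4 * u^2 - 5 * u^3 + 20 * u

Expanding (u - 2) * u * (u+2) * (u - 5):
= u^4 - 4 * u^2 - 5 * u^3 + 20 * u
d) u^4 - 4 * u^2 - 5 * u^3 + 20 * u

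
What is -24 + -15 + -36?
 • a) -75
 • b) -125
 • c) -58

First: -24 + -15 = -39
Then: -39 + -36 = -75
a) -75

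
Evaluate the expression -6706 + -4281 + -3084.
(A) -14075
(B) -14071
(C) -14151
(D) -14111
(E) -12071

First: -6706 + -4281 = -10987
Then: -10987 + -3084 = -14071
B) -14071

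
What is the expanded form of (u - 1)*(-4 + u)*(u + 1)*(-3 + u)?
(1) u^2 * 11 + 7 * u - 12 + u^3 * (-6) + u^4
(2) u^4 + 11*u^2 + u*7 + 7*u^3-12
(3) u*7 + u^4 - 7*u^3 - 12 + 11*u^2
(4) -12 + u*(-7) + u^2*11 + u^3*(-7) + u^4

Expanding (u - 1)*(-4 + u)*(u + 1)*(-3 + u):
= u*7 + u^4 - 7*u^3 - 12 + 11*u^2
3) u*7 + u^4 - 7*u^3 - 12 + 11*u^2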